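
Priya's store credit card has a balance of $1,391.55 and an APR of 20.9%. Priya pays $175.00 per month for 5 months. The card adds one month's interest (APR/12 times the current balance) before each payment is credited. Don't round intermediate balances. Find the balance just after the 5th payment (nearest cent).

$611.01

Monthly rate r = 20.9%/12 = 1.74167% = 0.0174167.
Each month: B ← B·(1+r) − $175.00.
Month 1: interest $24.24; balance after payment $1,240.79.
Month 2: interest $21.61; balance after payment $1,087.40.
Month 3: interest $18.94; balance after payment $931.34.
Month 4: interest $16.22; balance after payment $772.56.
Month 5: interest $13.46; balance after payment $611.01.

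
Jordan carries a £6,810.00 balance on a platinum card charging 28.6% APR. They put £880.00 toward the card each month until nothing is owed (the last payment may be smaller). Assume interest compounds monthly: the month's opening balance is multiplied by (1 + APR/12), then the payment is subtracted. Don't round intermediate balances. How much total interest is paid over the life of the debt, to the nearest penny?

£809.46

Monthly rate r = 28.6%/12 = 2.38333% = 0.0238333.
Payoff takes n = ⌈−ln(1 − rB₀/P)/ln(1+r)⌉ = ⌈8.656⌉ = 9 payments; the last is £579.46.
Total paid = 8·£880.00 + £579.46 = £7,619.46.
Total interest = total paid − principal = £7,619.46 − £6,810.00 = £809.46.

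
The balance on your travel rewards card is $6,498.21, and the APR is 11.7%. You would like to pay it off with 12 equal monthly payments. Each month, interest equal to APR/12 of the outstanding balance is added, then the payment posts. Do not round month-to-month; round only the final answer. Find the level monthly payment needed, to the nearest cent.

$576.45

Monthly rate r = 11.7%/12 = 0.975% = 0.00975.
Level-payment amortization: P = B₀·r / (1 − (1+r)^(−n)) = 6498.21·0.00975 / (1 − 1.00975^(−12)).
Denominator 1 − (1+r)^(−12) = 0.109910541.
P = 63.3575 / 0.109910541 ≈ 576.45.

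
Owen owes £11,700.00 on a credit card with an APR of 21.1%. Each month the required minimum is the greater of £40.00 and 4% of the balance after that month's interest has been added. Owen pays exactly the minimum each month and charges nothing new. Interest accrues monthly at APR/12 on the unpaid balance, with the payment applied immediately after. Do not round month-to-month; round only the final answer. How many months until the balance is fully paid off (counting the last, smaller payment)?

139 months

Monthly rate r = 21.1%/12 = 1.75833% = 0.0175833.
While 4% of the post-interest balance exceeds £40.00, each month B ← (B·(1+r))·(1 − 0.04), i.e. B shrinks by the factor (1+r)·0.96 = 0.97688.
This holds for months 1–106. Entering month 107 the balance is £980.29; 4% of the post-interest balance is now below £40.00, so the flat £40.00 minimum applies from here.
From month 107 a fixed £40.00 at rate r clears £980.29 in 33 more payments. Total: 106 + 33 = 139 months.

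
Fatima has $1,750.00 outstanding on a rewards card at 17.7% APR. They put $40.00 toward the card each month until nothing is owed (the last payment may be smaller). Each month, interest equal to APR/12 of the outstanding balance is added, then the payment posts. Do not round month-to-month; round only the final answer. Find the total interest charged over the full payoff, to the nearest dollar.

$1,082

Monthly rate r = 17.7%/12 = 1.475% = 0.01475.
Payoff takes n = ⌈−ln(1 − rB₀/P)/ln(1+r)⌉ = ⌈70.789⌉ = 71 payments; the last is $31.63.
Total paid = 70·$40.00 + $31.63 = $2,831.63.
Total interest = total paid − principal = $2,831.63 − $1,750.00 = $1,081.63.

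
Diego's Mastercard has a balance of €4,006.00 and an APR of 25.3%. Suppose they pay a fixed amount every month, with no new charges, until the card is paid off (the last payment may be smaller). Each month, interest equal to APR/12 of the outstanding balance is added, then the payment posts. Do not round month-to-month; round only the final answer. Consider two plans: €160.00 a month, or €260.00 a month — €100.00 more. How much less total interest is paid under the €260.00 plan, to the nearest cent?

Monthly rate r = 25.3%/12 = 2.10833% = 0.0210833.
At €160.00/mo: n = ⌈−ln(1 − rB₀/P)/ln(1+r)⌉ = 36 payments (last €155.44); total interest = total paid − €4,006.00 = €1,749.44.
At €260.00/mo: 19 payments (last €215.46); total interest €889.46.
Interest saved = €1,749.44 − €889.46 = €859.98.

€859.98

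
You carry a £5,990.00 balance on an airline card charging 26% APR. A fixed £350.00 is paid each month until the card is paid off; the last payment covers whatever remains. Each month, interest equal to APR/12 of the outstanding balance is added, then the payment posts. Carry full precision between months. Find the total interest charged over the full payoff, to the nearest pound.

£1,576

Monthly rate r = 26%/12 = 2.16667% = 0.0216667.
Payoff takes n = ⌈−ln(1 − rB₀/P)/ln(1+r)⌉ = ⌈21.615⌉ = 22 payments; the last is £216.10.
Total paid = 21·£350.00 + £216.10 = £7,566.10.
Total interest = total paid − principal = £7,566.10 − £5,990.00 = £1,576.10.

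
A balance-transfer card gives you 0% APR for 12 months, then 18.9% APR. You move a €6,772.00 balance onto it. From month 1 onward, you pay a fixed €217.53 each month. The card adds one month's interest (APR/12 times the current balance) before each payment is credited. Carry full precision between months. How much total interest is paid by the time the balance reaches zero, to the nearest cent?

€829.58

Promo months 1–12 at r₀ = 0%/12 = 0; months 13+ at r₁ = 18.9%/12 = 0.01575.
After month 12 (no interest yet): B = €6,772.00 − 12·€217.53 = €4,161.64.
Then at r₁ with €217.53/mo: n₂ = −ln(1 − r₁·B/P)/ln(1+r₁) ≈ 22.94 → 23 more payments.
Total paid = 34·€217.53 + €205.56 = €7,601.58; interest = €7,601.58 − €6,772.00 = €829.58.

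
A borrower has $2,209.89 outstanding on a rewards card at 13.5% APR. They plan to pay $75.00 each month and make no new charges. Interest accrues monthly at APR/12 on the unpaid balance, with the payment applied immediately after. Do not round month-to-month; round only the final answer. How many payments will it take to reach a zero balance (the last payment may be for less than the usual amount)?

36 months

Monthly rate r = 13.5%/12 = 1.125% = 0.01125.
Recurrence: B ← B·(1+r) − $75.00.
Month 1: interest $24.86; balance after payment $2,159.75.
Month 2: interest $24.30; balance after payment $2,109.05.
Closed form: n = −ln(1 − rB₀/P)/ln(1+r) = −ln(0.66852)/ln(1.01125) ≈ 35.996, so the balance reaches zero during payment 36.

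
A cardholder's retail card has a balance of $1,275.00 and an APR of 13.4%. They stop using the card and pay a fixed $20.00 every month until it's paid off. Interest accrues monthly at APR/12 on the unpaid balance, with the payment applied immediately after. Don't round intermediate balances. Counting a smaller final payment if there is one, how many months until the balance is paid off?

Monthly rate r = 13.4%/12 = 1.11667% = 0.0111667.
Recurrence: B ← B·(1+r) − $20.00.
Month 1: interest $14.24; balance after payment $1,269.24.
Month 2: interest $14.17; balance after payment $1,263.41.
Closed form: n = −ln(1 − rB₀/P)/ln(1+r) = −ln(0.28812)/ln(1.01117) ≈ 112.056, so the balance reaches zero during payment 113.

113 payments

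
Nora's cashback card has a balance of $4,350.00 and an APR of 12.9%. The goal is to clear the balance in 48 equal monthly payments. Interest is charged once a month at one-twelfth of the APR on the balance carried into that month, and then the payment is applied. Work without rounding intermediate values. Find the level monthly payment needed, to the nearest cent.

Monthly rate r = 12.9%/12 = 1.075% = 0.01075.
Level-payment amortization: P = B₀·r / (1 − (1+r)^(−n)) = 4350.00·0.01075 / (1 − 1.01075^(−48)).
Denominator 1 − (1+r)^(−48) = 0.4014506.
P = 46.7625 / 0.4014506 ≈ 116.48.

$116.48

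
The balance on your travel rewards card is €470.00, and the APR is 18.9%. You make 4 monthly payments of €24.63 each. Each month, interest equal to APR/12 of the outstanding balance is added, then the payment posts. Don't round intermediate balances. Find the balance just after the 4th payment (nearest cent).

Monthly rate r = 18.9%/12 = 1.575% = 0.01575.
Each month: B ← B·(1+r) − €24.63.
Month 1: interest €7.40; balance after payment €452.77.
Month 2: interest €7.13; balance after payment €435.27.
Month 3: interest €6.86; balance after payment €417.50.
Month 4: interest €6.58; balance after payment €399.44.

€399.44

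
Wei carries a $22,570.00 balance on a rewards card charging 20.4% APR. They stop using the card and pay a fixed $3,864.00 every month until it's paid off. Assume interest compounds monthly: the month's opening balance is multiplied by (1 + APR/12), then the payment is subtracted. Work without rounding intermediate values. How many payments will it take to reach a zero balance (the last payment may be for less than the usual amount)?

7 payments

Monthly rate r = 20.4%/12 = 1.7% = 0.017.
Recurrence: B ← B·(1+r) − $3,864.00.
Month 1: interest $383.69; balance after payment $19,089.69.
Month 2: interest $324.52; balance after payment $15,550.21.
Closed form: n = −ln(1 − rB₀/P)/ln(1+r) = −ln(0.9007)/ln(1.017) ≈ 6.204, so the balance reaches zero during payment 7.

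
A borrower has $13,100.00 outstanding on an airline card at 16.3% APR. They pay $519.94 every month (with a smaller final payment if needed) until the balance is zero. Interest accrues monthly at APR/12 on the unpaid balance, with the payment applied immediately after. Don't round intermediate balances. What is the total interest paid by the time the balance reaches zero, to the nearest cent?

$3,043.68

Monthly rate r = 16.3%/12 = 1.35833% = 0.0135833.
Payoff takes n = ⌈−ln(1 − rB₀/P)/ln(1+r)⌉ = ⌈31.049⌉ = 32 payments; the last is $25.54.
Total paid = 31·$519.94 + $25.54 = $16,143.68.
Total interest = total paid − principal = $16,143.68 − $13,100.00 = $3,043.68.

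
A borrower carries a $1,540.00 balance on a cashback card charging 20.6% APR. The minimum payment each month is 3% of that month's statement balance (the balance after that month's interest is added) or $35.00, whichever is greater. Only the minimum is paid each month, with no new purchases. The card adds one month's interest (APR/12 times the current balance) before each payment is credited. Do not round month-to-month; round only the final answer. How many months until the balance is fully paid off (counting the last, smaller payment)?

Monthly rate r = 20.6%/12 = 1.71667% = 0.0171667.
While 3% of the post-interest balance exceeds $35.00, each month B ← (B·(1+r))·(1 − 0.03), i.e. B shrinks by the factor (1+r)·0.97 = 0.98665.
This holds for months 1–22. Entering month 23 the balance is $1,145.84; 3% of the post-interest balance is now below $35.00, so the flat $35.00 minimum applies from here.
From month 23 a fixed $35.00 at rate r clears $1,145.84 in 49 more payments. Total: 22 + 49 = 71 months.

71 months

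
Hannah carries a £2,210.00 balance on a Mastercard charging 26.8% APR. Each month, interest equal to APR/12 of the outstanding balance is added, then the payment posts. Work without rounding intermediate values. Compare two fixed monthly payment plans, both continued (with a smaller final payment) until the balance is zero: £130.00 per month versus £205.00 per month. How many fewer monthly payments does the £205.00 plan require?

Monthly rate r = 26.8%/12 = 2.23333% = 0.0223333.
At £130.00/mo: n = ⌈−ln(1 − rB₀/P)/ln(1+r)⌉ = 22 payments (last £80.73); total interest = total paid − £2,210.00 = £600.73.
At £205.00/mo: 13 payments (last £97.01); total interest £347.01.
Payments saved = 22 − 13 = 9.

9 fewer payments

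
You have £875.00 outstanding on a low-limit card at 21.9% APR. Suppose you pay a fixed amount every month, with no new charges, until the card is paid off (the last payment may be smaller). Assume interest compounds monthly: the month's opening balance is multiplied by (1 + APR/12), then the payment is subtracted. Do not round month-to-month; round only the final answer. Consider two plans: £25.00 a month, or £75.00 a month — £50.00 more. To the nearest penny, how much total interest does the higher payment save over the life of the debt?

£414.51

Monthly rate r = 21.9%/12 = 1.825% = 0.01825.
At £25.00/mo: n = ⌈−ln(1 − rB₀/P)/ln(1+r)⌉ = 57 payments (last £7.51); total interest = total paid − £875.00 = £532.51.
At £75.00/mo: 14 payments (last £18.00); total interest £118.00.
Interest saved = £532.51 − £118.00 = £414.51.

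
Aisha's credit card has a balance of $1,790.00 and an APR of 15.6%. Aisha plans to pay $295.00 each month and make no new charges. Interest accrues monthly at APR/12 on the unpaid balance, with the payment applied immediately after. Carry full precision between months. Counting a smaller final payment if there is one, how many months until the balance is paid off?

7 months

Monthly rate r = 15.6%/12 = 1.3% = 0.013.
Recurrence: B ← B·(1+r) − $295.00.
Month 1: interest $23.27; balance after payment $1,518.27.
Month 2: interest $19.74; balance after payment $1,243.01.
Closed form: n = −ln(1 − rB₀/P)/ln(1+r) = −ln(0.92112)/ln(1.013) ≈ 6.361, so the balance reaches zero during payment 7.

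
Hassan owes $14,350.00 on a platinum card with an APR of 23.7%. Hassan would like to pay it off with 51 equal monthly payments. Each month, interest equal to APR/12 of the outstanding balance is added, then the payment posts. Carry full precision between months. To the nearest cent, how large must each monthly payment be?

Monthly rate r = 23.7%/12 = 1.975% = 0.01975.
Level-payment amortization: P = B₀·r / (1 − (1+r)^(−n)) = 14350.00·0.01975 / (1 − 1.01975^(−51)).
Denominator 1 − (1+r)^(−51) = 0.6311748.
P = 283.413 / 0.6311748 ≈ 449.02.

$449.02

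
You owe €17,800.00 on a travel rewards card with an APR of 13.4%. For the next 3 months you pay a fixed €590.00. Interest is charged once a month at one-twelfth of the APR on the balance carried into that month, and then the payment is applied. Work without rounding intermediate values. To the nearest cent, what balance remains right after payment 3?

€16,613.14

Monthly rate r = 13.4%/12 = 1.11667% = 0.0111667.
Each month: B ← B·(1+r) − €590.00.
Month 1: interest €198.77; balance after payment €17,408.77.
Month 2: interest €194.40; balance after payment €17,013.16.
Month 3: interest €189.98; balance after payment €16,613.14.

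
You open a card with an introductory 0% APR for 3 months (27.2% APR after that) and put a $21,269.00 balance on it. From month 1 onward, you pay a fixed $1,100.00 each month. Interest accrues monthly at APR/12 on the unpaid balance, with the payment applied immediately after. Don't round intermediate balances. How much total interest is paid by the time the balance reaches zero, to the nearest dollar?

$4,730

Promo months 1–3 at r₀ = 0%/12 = 0; months 4+ at r₁ = 27.2%/12 = 0.0226667.
After month 3 (no interest yet): B = $21,269.00 − 3·$1,100.00 = $17,969.00.
Then at r₁ with $1,100.00/mo: n₂ = −ln(1 − r₁·B/P)/ln(1+r₁) ≈ 20.63 → 21 more payments.
Total paid = 23·$1,100.00 + $699.40 = $25,999.40; interest = $25,999.40 − $21,269.00 = $4,730.40.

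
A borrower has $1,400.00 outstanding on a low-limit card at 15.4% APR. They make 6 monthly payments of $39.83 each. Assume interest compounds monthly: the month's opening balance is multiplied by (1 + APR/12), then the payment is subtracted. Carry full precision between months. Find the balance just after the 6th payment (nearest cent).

$1,264.54

Monthly rate r = 15.4%/12 = 1.28333% = 0.0128333.
Each month: B ← B·(1+r) − $39.83.
Month 1: interest $17.97; balance after payment $1,378.14.
Month 2: interest $17.69; balance after payment $1,355.99.
Month 3: interest $17.40; balance after payment $1,333.56.
Month 4: interest $17.11; balance after payment $1,310.85.
Month 5: interest $16.82; balance after payment $1,287.84.
Month 6: interest $16.53; balance after payment $1,264.54.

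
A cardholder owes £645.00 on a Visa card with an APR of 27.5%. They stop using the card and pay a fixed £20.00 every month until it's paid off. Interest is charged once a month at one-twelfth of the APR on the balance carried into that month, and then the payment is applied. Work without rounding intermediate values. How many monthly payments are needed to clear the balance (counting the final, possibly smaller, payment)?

Monthly rate r = 27.5%/12 = 2.29167% = 0.0229167.
Recurrence: B ← B·(1+r) − £20.00.
Month 1: interest £14.78; balance after payment £639.78.
Month 2: interest £14.66; balance after payment £634.44.
Closed form: n = −ln(1 − rB₀/P)/ln(1+r) = −ln(0.26094)/ln(1.02292) ≈ 59.294, so the balance reaches zero during payment 60.

60 payments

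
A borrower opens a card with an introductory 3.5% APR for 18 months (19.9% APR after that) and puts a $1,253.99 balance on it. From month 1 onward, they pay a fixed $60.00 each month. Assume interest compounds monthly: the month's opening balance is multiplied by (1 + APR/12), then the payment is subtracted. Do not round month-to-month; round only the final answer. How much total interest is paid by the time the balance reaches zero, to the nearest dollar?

$49

Promo months 1–18 at r₀ = 3.5%/12 = 0.00291667; months 19+ at r₁ = 19.9%/12 = 0.0165833.
After month 18: iterate B ← B·(1+r₀) − $60.00 for 18 months → $214.29.
Then at r₁ with $60.00/mo: n₂ = −ln(1 − r₁·B/P)/ln(1+r₁) ≈ 3.71 → 4 more payments.
Total paid = 21·$60.00 + $42.82 = $1,302.82; interest = $1,302.82 − $1,253.99 = $48.83.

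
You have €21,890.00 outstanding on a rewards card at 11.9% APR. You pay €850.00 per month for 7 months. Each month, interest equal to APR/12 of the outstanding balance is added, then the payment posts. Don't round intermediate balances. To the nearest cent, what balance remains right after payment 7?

Monthly rate r = 11.9%/12 = 0.991667% = 0.00991667.
Each month: B ← B·(1+r) − €850.00.
Month 1: interest €217.08; balance after payment €21,257.08.
Month 2: interest €210.80; balance after payment €20,617.88.
Month 3: interest €204.46; balance after payment €19,972.34.
Month 4: interest €198.06; balance after payment €19,320.39.
Month 5: interest €191.59; balance after payment €18,661.99.
Month 6: interest €185.06; balance after payment €17,997.05.
Month 7: interest €178.47; balance after payment €17,325.52.

€17,325.52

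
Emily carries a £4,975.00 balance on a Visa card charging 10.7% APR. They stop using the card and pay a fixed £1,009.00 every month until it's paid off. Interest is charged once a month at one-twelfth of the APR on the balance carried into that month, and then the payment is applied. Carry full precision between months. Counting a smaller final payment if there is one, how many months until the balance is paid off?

Monthly rate r = 10.7%/12 = 0.891667% = 0.00891667.
Recurrence: B ← B·(1+r) − £1,009.00.
Month 1: interest £44.36; balance after payment £4,010.36.
Month 2: interest £35.76; balance after payment £3,037.12.
Month 3: interest £27.08; balance after payment £2,055.20.
Month 4: interest £18.33; balance after payment £1,064.53.
Month 5: interest £9.49; balance after payment £65.02.
Month 6: interest £0.58; balance after payment £0.00.

6 payments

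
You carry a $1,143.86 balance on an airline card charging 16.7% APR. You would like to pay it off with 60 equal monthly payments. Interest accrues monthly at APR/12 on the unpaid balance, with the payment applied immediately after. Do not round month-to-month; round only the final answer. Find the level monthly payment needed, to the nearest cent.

Monthly rate r = 16.7%/12 = 1.39167% = 0.0139167.
Level-payment amortization: P = B₀·r / (1 − (1+r)^(−n)) = 1143.86·0.0139167 / (1 − 1.01392^(−60)).
Denominator 1 − (1+r)^(−60) = 0.563620561.
P = 15.9187 / 0.563620561 ≈ 28.24.

$28.24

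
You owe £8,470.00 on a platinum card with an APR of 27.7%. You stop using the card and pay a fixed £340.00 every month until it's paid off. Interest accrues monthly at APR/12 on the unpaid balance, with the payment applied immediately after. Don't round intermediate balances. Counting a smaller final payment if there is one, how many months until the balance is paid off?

38 months

Monthly rate r = 27.7%/12 = 2.30833% = 0.0230833.
Recurrence: B ← B·(1+r) − £340.00.
Month 1: interest £195.52; balance after payment £8,325.52.
Month 2: interest £192.18; balance after payment £8,177.70.
Closed form: n = −ln(1 − rB₀/P)/ln(1+r) = −ln(0.42495)/ln(1.02308) ≈ 37.500, so the balance reaches zero during payment 38.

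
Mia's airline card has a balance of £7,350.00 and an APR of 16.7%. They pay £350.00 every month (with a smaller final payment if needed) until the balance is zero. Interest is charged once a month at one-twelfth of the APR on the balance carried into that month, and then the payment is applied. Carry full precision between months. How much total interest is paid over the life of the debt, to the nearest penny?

Monthly rate r = 16.7%/12 = 1.39167% = 0.0139167.
Payoff takes n = ⌈−ln(1 − rB₀/P)/ln(1+r)⌉ = ⌈25.011⌉ = 26 payments; the last is £3.73.
Total paid = 25·£350.00 + £3.73 = £8,753.73.
Total interest = total paid − principal = £8,753.73 − £7,350.00 = £1,403.73.

£1,403.73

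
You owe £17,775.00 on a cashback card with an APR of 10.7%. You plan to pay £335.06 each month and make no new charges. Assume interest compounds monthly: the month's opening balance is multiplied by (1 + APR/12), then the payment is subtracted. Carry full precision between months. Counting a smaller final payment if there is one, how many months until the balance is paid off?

73 payments

Monthly rate r = 10.7%/12 = 0.891667% = 0.00891667.
Recurrence: B ← B·(1+r) − £335.06.
Month 1: interest £158.49; balance after payment £17,598.43.
Month 2: interest £156.92; balance after payment £17,420.29.
Closed form: n = −ln(1 − rB₀/P)/ln(1+r) = −ln(0.52697)/ln(1.00892) ≈ 72.164, so the balance reaches zero during payment 73.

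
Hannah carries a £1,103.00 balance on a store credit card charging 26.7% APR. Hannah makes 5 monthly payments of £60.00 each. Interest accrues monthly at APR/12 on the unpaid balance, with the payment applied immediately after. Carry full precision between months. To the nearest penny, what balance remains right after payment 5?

Monthly rate r = 26.7%/12 = 2.225% = 0.02225.
Each month: B ← B·(1+r) − £60.00.
Month 1: interest £24.54; balance after payment £1,067.54.
Month 2: interest £23.75; balance after payment £1,031.29.
Month 3: interest £22.95; balance after payment £994.24.
Month 4: interest £22.12; balance after payment £956.36.
Month 5: interest £21.28; balance after payment £917.64.

£917.64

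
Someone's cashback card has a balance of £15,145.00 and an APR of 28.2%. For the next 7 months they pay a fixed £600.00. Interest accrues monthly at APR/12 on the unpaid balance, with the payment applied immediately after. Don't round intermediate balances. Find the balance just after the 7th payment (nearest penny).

Monthly rate r = 28.2%/12 = 2.35% = 0.0235.
Each month: B ← B·(1+r) − £600.00.
Month 1: interest £355.91; balance after payment £14,900.91.
Month 2: interest £350.17; balance after payment £14,651.08.
Month 3: interest £344.30; balance after payment £14,395.38.
Month 4: interest £338.29; balance after payment £14,133.67.
Month 5: interest £332.14; balance after payment £13,865.81.
Month 6: interest £325.85; balance after payment £13,591.66.
Month 7: interest £319.40; balance after payment £13,311.06.

£13,311.06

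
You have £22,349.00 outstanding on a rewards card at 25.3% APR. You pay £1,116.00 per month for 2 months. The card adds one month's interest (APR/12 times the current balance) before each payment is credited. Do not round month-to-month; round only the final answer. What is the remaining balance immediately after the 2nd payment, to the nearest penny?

£21,045.79

Monthly rate r = 25.3%/12 = 2.10833% = 0.0210833.
Each month: B ← B·(1+r) − £1,116.00.
Month 1: interest £471.19; balance after payment £21,704.19.
Month 2: interest £457.60; balance after payment £21,045.79.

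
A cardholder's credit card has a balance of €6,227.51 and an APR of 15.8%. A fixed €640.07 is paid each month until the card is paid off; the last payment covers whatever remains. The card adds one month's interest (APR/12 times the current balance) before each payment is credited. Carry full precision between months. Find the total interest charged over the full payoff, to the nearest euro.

Monthly rate r = 15.8%/12 = 1.31667% = 0.0131667.
Payoff takes n = ⌈−ln(1 − rB₀/P)/ln(1+r)⌉ = ⌈10.480⌉ = 11 payments; the last is €308.23.
Total paid = 10·€640.07 + €308.23 = €6,708.93.
Total interest = total paid − principal = €6,708.93 − €6,227.51 = €481.42.

€481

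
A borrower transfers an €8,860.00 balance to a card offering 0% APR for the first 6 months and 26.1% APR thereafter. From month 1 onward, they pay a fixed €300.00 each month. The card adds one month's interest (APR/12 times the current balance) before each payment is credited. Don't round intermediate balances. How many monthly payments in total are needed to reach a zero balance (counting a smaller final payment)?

40 payments

Promo months 1–6 at r₀ = 0%/12 = 0; months 7+ at r₁ = 26.1%/12 = 0.02175.
After month 6 (no interest yet): B = €8,860.00 − 6·€300.00 = €7,060.00.
Then at r₁ with €300.00/mo: n₂ = −ln(1 − r₁·B/P)/ln(1+r₁) ≈ 33.33 → 34 more payments.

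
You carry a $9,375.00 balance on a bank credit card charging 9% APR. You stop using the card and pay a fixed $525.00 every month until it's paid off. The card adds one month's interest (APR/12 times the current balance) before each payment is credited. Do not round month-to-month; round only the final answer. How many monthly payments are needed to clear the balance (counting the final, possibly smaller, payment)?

20 payments

Monthly rate r = 9%/12 = 0.75% = 0.0075.
Recurrence: B ← B·(1+r) − $525.00.
Month 1: interest $70.31; balance after payment $8,920.31.
Month 2: interest $66.90; balance after payment $8,462.21.
Closed form: n = −ln(1 − rB₀/P)/ln(1+r) = −ln(0.86607)/ln(1.0075) ≈ 19.244, so the balance reaches zero during payment 20.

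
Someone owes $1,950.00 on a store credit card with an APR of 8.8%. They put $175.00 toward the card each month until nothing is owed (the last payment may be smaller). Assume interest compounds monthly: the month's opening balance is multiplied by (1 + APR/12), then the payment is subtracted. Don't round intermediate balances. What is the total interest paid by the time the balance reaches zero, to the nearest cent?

Monthly rate r = 8.8%/12 = 0.733333% = 0.00733333.
Payoff takes n = ⌈−ln(1 − rB₀/P)/ln(1+r)⌉ = ⌈11.667⌉ = 12 payments; the last is $116.89.
Total paid = 11·$175.00 + $116.89 = $2,041.89.
Total interest = total paid − principal = $2,041.89 − $1,950.00 = $91.89.

$91.89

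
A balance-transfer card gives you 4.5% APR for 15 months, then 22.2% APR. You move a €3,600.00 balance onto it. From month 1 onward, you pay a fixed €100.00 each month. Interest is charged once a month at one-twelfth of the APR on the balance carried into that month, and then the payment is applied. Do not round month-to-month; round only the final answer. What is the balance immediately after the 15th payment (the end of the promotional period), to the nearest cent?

€2,267.88

Promo months 1–15 at r₀ = 4.5%/12 = 0.00375; months 16+ at r₁ = 22.2%/12 = 0.0185.
After month 15: iterate B ← B·(1+r₀) − €100.00 for 15 months → €2,267.88.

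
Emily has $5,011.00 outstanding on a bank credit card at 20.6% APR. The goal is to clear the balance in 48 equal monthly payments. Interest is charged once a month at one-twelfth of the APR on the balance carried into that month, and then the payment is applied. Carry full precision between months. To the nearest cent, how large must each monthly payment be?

$154.09

Monthly rate r = 20.6%/12 = 1.71667% = 0.0171667.
Level-payment amortization: P = B₀·r / (1 − (1+r)^(−n)) = 5011.00·0.0171667 / (1 − 1.01717^(−48)).
Denominator 1 − (1+r)^(−48) = 0.558248268.
P = 86.0222 / 0.558248268 ≈ 154.09.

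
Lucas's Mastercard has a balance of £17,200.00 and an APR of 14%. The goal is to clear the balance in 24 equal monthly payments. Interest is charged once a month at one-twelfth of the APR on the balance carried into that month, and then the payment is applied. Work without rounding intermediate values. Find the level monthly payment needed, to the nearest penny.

£825.82

Monthly rate r = 14%/12 = 1.16667% = 0.0116667.
Level-payment amortization: P = B₀·r / (1 − (1+r)^(−n)) = 17200.00·0.0116667 / (1 − 1.01167^(−24)).
Denominator 1 − (1+r)^(−24) = 0.242990337.
P = 200.667 / 0.242990337 ≈ 825.82.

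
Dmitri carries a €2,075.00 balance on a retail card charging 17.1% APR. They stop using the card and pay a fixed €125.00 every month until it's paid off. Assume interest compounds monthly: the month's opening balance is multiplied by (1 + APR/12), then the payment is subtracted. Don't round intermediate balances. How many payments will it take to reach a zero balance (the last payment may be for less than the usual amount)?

20 months

Monthly rate r = 17.1%/12 = 1.425% = 0.01425.
Recurrence: B ← B·(1+r) − €125.00.
Month 1: interest €29.57; balance after payment €1,979.57.
Month 2: interest €28.21; balance after payment €1,882.78.
Closed form: n = −ln(1 − rB₀/P)/ln(1+r) = −ln(0.76345)/ln(1.01425) ≈ 19.076, so the balance reaches zero during payment 20.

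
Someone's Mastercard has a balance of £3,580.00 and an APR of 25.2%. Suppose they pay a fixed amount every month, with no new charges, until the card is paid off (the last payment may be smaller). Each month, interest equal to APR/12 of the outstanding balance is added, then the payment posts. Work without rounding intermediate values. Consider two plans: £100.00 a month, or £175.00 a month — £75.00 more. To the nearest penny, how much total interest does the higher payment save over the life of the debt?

Monthly rate r = 25.2%/12 = 2.1% = 0.021.
At £100.00/mo: n = ⌈−ln(1 − rB₀/P)/ln(1+r)⌉ = 68 payments (last £5.30); total interest = total paid − £3,580.00 = £3,125.30.
At £175.00/mo: 28 payments (last £2.46); total interest £1,147.46.
Interest saved = £3,125.30 − £1,147.46 = £1,977.84.

£1,977.84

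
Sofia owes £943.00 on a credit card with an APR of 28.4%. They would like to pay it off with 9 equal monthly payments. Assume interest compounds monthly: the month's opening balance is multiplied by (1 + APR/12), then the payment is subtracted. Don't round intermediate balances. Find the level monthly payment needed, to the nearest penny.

£117.56

Monthly rate r = 28.4%/12 = 2.36667% = 0.0236667.
Level-payment amortization: P = B₀·r / (1 − (1+r)^(−n)) = 943.00·0.0236667 / (1 − 1.02367^(−9)).
Denominator 1 − (1+r)^(−9) = 0.189835994.
P = 22.3177 / 0.189835994 ≈ 117.56.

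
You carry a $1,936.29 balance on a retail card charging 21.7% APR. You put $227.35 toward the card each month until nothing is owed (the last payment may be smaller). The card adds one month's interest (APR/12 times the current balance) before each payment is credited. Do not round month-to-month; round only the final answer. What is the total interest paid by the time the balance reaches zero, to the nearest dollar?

Monthly rate r = 21.7%/12 = 1.80833% = 0.0180833.
Payoff takes n = ⌈−ln(1 − rB₀/P)/ln(1+r)⌉ = ⌈9.332⌉ = 10 payments; the last is $75.98.
Total paid = 9·$227.35 + $75.98 = $2,122.13.
Total interest = total paid − principal = $2,122.13 − $1,936.29 = $185.84.

$186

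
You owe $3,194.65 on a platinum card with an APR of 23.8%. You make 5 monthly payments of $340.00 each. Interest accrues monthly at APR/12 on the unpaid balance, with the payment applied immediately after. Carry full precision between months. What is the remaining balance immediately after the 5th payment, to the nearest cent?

$1,755.49

Monthly rate r = 23.8%/12 = 1.98333% = 0.0198333.
Each month: B ← B·(1+r) − $340.00.
Month 1: interest $63.36; balance after payment $2,918.01.
Month 2: interest $57.87; balance after payment $2,635.88.
Month 3: interest $52.28; balance after payment $2,348.16.
Month 4: interest $46.57; balance after payment $2,054.73.
Month 5: interest $40.75; balance after payment $1,755.49.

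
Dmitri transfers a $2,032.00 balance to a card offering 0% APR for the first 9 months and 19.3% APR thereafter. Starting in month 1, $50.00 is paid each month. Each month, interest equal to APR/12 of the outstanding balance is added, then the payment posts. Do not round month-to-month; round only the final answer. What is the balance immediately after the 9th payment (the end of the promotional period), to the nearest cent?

$1,582.00

Promo months 1–9 at r₀ = 0%/12 = 0; months 10+ at r₁ = 19.3%/12 = 0.0160833.
After month 9 (no interest yet): B = $2,032.00 − 9·$50.00 = $1,582.00.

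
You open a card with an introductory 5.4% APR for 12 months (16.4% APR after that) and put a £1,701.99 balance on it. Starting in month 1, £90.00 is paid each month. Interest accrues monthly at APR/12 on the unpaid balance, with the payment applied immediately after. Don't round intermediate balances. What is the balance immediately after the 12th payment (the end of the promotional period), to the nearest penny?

£689.07

Promo months 1–12 at r₀ = 5.4%/12 = 0.0045; months 13+ at r₁ = 16.4%/12 = 0.0136667.
After month 12: iterate B ← B·(1+r₀) − £90.00 for 12 months → £689.07.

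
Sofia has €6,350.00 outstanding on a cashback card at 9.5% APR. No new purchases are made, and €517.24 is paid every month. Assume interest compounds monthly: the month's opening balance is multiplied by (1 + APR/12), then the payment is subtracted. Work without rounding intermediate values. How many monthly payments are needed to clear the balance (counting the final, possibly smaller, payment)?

Monthly rate r = 9.5%/12 = 0.791667% = 0.00791667.
Recurrence: B ← B·(1+r) − €517.24.
Month 1: interest €50.27; balance after payment €5,883.03.
Month 2: interest €46.57; balance after payment €5,412.36.
Closed form: n = −ln(1 − rB₀/P)/ln(1+r) = −ln(0.90281)/ln(1.00792) ≈ 12.966, so the balance reaches zero during payment 13.

13 months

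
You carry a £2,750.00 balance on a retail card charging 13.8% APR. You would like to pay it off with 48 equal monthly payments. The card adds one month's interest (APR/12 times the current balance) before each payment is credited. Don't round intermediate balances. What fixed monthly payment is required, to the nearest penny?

Monthly rate r = 13.8%/12 = 1.15% = 0.0115.
Level-payment amortization: P = B₀·r / (1 − (1+r)^(−n)) = 2750.00·0.0115 / (1 − 1.0115^(−48)).
Denominator 1 − (1+r)^(−48) = 0.422386388.
P = 31.625 / 0.422386388 ≈ 74.87.

£74.87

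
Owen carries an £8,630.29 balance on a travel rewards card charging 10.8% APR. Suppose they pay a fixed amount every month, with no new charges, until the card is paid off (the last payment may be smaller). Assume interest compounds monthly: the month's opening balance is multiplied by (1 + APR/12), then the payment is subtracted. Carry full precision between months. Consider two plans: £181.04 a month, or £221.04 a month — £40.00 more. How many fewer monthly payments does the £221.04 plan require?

14 fewer payments

Monthly rate r = 10.8%/12 = 0.9% = 0.009.
At £181.04/mo: n = ⌈−ln(1 − rB₀/P)/ln(1+r)⌉ = 63 payments (last £99.70); total interest = total paid − £8,630.29 = £2,693.89.
At £221.04/mo: 49 payments (last £70.91); total interest £2,050.54.
Payments saved = 63 − 49 = 14.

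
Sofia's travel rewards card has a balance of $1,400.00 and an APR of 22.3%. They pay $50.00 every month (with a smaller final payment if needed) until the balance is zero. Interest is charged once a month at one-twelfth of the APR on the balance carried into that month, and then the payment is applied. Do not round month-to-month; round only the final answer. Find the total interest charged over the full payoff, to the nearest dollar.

$595

Monthly rate r = 22.3%/12 = 1.85833% = 0.0185833.
Payoff takes n = ⌈−ln(1 − rB₀/P)/ln(1+r)⌉ = ⌈39.900⌉ = 40 payments; the last is $45.03.
Total paid = 39·$50.00 + $45.03 = $1,995.03.
Total interest = total paid − principal = $1,995.03 − $1,400.00 = $595.03.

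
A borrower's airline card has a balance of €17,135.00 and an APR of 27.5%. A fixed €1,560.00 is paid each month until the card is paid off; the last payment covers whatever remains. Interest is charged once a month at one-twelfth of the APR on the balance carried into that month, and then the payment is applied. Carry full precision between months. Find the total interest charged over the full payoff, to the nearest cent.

€2,832.41

Monthly rate r = 27.5%/12 = 2.29167% = 0.0229167.
Payoff takes n = ⌈−ln(1 − rB₀/P)/ln(1+r)⌉ = ⌈12.798⌉ = 13 payments; the last is €1,247.41.
Total paid = 12·€1,560.00 + €1,247.41 = €19,967.41.
Total interest = total paid − principal = €19,967.41 − €17,135.00 = €2,832.41.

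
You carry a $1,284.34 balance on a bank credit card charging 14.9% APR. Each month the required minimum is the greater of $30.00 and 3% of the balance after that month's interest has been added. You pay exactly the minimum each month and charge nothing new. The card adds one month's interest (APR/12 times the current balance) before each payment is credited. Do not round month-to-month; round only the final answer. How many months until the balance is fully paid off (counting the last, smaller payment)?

Monthly rate r = 14.9%/12 = 1.24167% = 0.0124167.
While 3% of the post-interest balance exceeds $30.00, each month B ← (B·(1+r))·(1 − 0.03), i.e. B shrinks by the factor (1+r)·0.97 = 0.98204.
This holds for months 1–15. Entering month 16 the balance is $978.69; 3% of the post-interest balance is now below $30.00, so the flat $30.00 minimum applies from here.
From month 16 a fixed $30.00 at rate r clears $978.69 in 43 more payments. Total: 15 + 43 = 58 months.

58 months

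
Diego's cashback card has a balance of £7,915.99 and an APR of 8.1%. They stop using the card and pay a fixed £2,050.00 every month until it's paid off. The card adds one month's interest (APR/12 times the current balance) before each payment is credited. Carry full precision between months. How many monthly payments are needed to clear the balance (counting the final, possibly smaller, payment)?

4 months

Monthly rate r = 8.1%/12 = 0.675% = 0.00675.
Recurrence: B ← B·(1+r) − £2,050.00.
Month 1: interest £53.43; balance after payment £5,919.42.
Month 2: interest £39.96; balance after payment £3,909.38.
Month 3: interest £26.39; balance after payment £1,885.77.
Month 4: interest £12.73; balance after payment £0.00.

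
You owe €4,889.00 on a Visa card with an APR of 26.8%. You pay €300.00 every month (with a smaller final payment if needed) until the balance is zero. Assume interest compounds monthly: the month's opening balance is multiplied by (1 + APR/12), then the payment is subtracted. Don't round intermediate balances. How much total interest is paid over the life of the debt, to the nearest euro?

Monthly rate r = 26.8%/12 = 2.23333% = 0.0223333.
Payoff takes n = ⌈−ln(1 − rB₀/P)/ln(1+r)⌉ = ⌈20.486⌉ = 21 payments; the last is €146.70.
Total paid = 20·€300.00 + €146.70 = €6,146.70.
Total interest = total paid − principal = €6,146.70 − €4,889.00 = €1,257.70.

€1,258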